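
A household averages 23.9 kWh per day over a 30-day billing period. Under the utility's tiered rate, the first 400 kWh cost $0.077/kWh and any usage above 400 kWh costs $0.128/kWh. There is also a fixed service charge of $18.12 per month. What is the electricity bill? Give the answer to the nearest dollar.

Usage = 23.9 kWh/day × 30 days = 717 kWh
First 400 kWh × $0.077 = $30.80
Remaining 317 kWh × $0.128 = $40.58
Energy charge = $71.38; + service $18.12 = $89.50 ≈ $89

$89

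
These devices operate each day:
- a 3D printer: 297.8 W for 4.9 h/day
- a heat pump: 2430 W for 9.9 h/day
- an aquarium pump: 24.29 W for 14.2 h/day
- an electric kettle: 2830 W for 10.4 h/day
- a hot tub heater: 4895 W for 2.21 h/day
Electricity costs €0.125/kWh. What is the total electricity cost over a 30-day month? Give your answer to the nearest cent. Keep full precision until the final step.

3D printer: 297.8 W × 4.9 h × 30 d = 43,777 Wh = 43.78 kWh
heat pump: 2430 W × 9.9 h × 30 d = 721,710 Wh = 721.7 kWh
aquarium pump: 24.29 W × 14.2 h × 30 d = 10,348 Wh = 10.35 kWh
electric kettle: 2830 W × 10.4 h × 30 d = 882,960 Wh = 883 kWh
hot tub heater: 4895 W × 2.21 h × 30 d = 324,538 Wh = 324.5 kWh
Total energy = 43.78 + 721.7 + 10.35 + 883 + 324.5 = 1,983 kWh
Cost = 1,983 kWh × €0.125 = €247.92

€247.92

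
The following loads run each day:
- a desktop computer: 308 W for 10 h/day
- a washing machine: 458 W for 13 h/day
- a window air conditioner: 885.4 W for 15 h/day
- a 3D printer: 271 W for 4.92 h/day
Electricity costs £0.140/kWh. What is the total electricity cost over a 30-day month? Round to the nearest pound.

desktop computer: 308 W × 10 h × 30 d = 92,400 Wh = 92.4 kWh
washing machine: 458 W × 13 h × 30 d = 178,620 Wh = 178.6 kWh
window air conditioner: 885.4 W × 15 h × 30 d = 398,430 Wh = 398.4 kWh
3D printer: 271 W × 4.92 h × 30 d = 40,000 Wh = 40 kWh
Total energy = 92.4 + 178.6 + 398.4 + 40 = 709.4 kWh
Cost = 709.4 kWh × £0.140 = £99.32 ≈ £99

£99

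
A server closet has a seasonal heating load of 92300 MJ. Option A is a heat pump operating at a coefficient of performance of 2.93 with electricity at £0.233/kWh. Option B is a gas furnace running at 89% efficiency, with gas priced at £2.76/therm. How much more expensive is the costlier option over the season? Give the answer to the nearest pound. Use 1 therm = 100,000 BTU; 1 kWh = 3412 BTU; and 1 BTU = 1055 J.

£674

Heat load = 92300 MJ = 92,300,000,000 J / 1055 = 87,488,152 BTU
Gas: input = 87,488,152 / 0.890 = 98,301,294 BTU = 983 therm → 983 × £2.76 = £2,713.12
Heat pump: 87,488,152 BTU / 3412 = 25,640 kWh heat; / 2.93 = 8,751 kWh in → × £0.233 = £2,039.05
Difference = |£2,713.12 − £2,039.05| = £674.06 ≈ £674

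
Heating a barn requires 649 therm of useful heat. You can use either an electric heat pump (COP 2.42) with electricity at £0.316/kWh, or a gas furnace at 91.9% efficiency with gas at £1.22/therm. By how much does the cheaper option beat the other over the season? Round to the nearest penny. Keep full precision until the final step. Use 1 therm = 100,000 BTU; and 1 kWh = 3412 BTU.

£1622.18

Heat load = 649 therm × 100,000 = 64,900,000 BTU
Gas: input = 64,900,000 / 0.919 = 70,620,239 BTU = 706.2 therm → 706.2 × £1.22 = £861.57
Heat pump: 64,900,000 BTU / 3412 = 19,020 kWh heat; / 2.42 = 7,860 kWh in → × £0.316 = £2,483.75
Difference = |£861.57 − £2,483.75| = £1,622.18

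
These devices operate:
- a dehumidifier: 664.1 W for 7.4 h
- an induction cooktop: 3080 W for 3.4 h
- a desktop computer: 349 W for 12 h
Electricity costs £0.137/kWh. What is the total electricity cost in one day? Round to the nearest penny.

dehumidifier: 664.1 W × 7.4 h = 4,914 Wh = 4.914 kWh
induction cooktop: 3080 W × 3.4 h = 10,472 Wh = 10.47 kWh
desktop computer: 349 W × 12 h = 4,188 Wh = 4.188 kWh
Total energy = 4.914 + 10.47 + 4.188 = 19.57 kWh
Cost = 19.57 kWh × £0.137 = £2.68

£2.68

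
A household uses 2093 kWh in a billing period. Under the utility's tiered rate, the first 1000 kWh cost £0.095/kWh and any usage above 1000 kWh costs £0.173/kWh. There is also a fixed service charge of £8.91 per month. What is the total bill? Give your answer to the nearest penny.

First 1000 kWh × £0.095 = £95.00
Remaining 1093 kWh × £0.173 = £189.09
Energy charge = £284.09; + service £8.91 = £293.00

£293.00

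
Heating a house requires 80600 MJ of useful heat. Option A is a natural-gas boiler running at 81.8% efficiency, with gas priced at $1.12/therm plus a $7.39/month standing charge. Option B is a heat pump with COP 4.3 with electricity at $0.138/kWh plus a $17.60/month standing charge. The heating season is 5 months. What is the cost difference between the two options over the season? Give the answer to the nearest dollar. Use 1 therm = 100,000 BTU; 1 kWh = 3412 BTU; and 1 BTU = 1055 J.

$276

Heat load = 80600 MJ = 80,600,000,000 J / 1055 = 76,398,104 BTU
Gas: input = 76,398,104 / 0.818 = 93,396,215 BTU = 934 therm → 934 × $1.12 = $1,046.04; + 5 × $7.39 standing = $1,082.99
Heat pump: 76,398,104 BTU / 3412 = 22,390 kWh heat; / 4.3 = 5,207 kWh in → × $0.138 = $718.59; + 5 × $17.60 standing = $806.59
Difference = |$1,082.99 − $806.59| = $276.39 ≈ $276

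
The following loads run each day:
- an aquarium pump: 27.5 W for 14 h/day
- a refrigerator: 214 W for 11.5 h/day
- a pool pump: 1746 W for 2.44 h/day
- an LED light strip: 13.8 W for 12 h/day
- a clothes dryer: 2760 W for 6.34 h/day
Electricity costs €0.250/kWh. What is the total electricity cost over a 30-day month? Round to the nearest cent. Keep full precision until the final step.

aquarium pump: 27.5 W × 14 h × 30 d = 11,550 Wh = 11.55 kWh
refrigerator: 214 W × 11.5 h × 30 d = 73,830 Wh = 73.83 kWh
pool pump: 1746 W × 2.44 h × 30 d = 127,807 Wh = 127.8 kWh
LED light strip: 13.8 W × 12 h × 30 d = 4,968 Wh = 4.968 kWh
clothes dryer: 2760 W × 6.34 h × 30 d = 524,952 Wh = 525 kWh
Total energy = 11.55 + 73.83 + 127.8 + 4.968 + 525 = 743.1 kWh
Cost = 743.1 kWh × €0.250 = €185.78

€185.78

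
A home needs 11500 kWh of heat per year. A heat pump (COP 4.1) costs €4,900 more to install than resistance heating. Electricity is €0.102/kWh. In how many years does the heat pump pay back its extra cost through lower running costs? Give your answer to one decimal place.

5.5 years

Resistance: 11500 kWh × €0.102 = €1,173.00/yr
Heat pump: 11500 / 4.1 = 2805 kWh in → × €0.102 = €286.10/yr
Annual savings = €886.90
Payback = €4,900 / €886.90 = 5.52 years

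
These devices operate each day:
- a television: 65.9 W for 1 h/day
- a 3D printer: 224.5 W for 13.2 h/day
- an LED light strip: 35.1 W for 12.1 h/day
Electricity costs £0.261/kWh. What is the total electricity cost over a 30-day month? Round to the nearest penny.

television: 65.9 W × 1 h × 30 d = 1,977 Wh = 1.977 kWh
3D printer: 224.5 W × 13.2 h × 30 d = 88,902 Wh = 88.9 kWh
LED light strip: 35.1 W × 12.1 h × 30 d = 12,741 Wh = 12.74 kWh
Total energy = 1.977 + 88.9 + 12.74 = 103.6 kWh
Cost = 103.6 kWh × £0.261 = £27.04

£27.04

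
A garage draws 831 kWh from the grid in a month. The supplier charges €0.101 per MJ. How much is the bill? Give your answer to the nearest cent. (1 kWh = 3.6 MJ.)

831 kWh × (3.6 MJ/kWh) = 2,992 MJ
Cost = 2,992 MJ × €0.101/MJ = €302.15

€302.15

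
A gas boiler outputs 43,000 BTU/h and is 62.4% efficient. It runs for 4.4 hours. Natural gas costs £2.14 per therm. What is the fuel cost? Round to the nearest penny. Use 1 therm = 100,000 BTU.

£6.49

Heat delivered = 43,000 BTU/h × 4.4 h = 189,200 BTU
Gas input = 189,200 / 0.624 = 303,205 BTU
= 303,205 / 100,000 = 3.032 therm
Cost = 3.032 × £2.14/therm = £6.49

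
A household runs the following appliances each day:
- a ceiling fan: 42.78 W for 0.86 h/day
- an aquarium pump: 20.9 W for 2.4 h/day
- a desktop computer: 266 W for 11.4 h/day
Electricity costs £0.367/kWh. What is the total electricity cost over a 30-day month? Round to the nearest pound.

ceiling fan: 42.78 W × 0.86 h × 30 d = 1,104 Wh = 1.104 kWh
aquarium pump: 20.9 W × 2.4 h × 30 d = 1,505 Wh = 1.505 kWh
desktop computer: 266 W × 11.4 h × 30 d = 90,972 Wh = 90.97 kWh
Total energy = 1.104 + 1.505 + 90.97 = 93.58 kWh
Cost = 93.58 kWh × £0.367 = £34.34 ≈ £34

£34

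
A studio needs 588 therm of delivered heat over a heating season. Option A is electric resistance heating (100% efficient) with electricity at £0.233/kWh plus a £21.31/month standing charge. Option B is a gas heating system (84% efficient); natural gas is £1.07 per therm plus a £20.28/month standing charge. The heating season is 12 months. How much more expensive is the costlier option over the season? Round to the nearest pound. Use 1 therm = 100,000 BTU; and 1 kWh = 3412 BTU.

£3279

Heat load = 588 therm × 100,000 = 58,800,000 BTU
Gas: input = 58,800,000 / 0.84 = 70,000,000 BTU = 700 therm → 700 × £1.07 = £749.00; + 12 × £20.28 standing = £992.36
Electric: 58,800,000 BTU / 3412 = 17,230 kWh → × £0.233 = £4,015.36; + 12 × £21.31 standing = £4,271.08
Difference = |£992.36 − £4,271.08| = £3,278.72 ≈ £3279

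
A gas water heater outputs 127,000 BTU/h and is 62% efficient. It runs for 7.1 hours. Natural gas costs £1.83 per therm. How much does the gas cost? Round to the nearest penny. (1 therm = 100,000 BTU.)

Heat delivered = 127,000 BTU/h × 7.1 h = 901,700 BTU
Gas input = 901,700 / 0.62 = 1,454,355 BTU
= 1,454,355 / 100,000 = 14.54 therm
Cost = 14.54 × £1.83/therm = £26.61

£26.61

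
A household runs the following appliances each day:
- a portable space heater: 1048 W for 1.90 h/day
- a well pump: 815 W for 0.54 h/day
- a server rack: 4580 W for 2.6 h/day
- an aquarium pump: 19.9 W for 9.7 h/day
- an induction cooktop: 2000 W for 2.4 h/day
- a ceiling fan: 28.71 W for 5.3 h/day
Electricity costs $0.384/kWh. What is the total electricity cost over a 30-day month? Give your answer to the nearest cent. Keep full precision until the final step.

$224.46

portable space heater: 1048 W × 1.90 h × 30 d = 59,736 Wh = 59.74 kWh
well pump: 815 W × 0.54 h × 30 d = 13,203 Wh = 13.2 kWh
server rack: 4580 W × 2.6 h × 30 d = 357,240 Wh = 357.2 kWh
aquarium pump: 19.9 W × 9.7 h × 30 d = 5,791 Wh = 5.791 kWh
induction cooktop: 2000 W × 2.4 h × 30 d = 144,000 Wh = 144 kWh
ceiling fan: 28.71 W × 5.3 h × 30 d = 4,565 Wh = 4.565 kWh
Total energy = 59.74 + 13.2 + 357.2 + 5.791 + 144 + 4.565 = 584.5 kWh
Cost = 584.5 kWh × $0.384 = $224.46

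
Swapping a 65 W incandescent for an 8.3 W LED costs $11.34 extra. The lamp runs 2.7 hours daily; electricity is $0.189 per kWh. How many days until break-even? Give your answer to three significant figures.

392 days

Power saved = 65 − 8.3 = 56.7 W
Daily energy saved = 56.7 W × 2.7 h = 153.1 Wh = 0.15309 kWh
Daily savings = 0.15309 × $0.189 = $0.0289
Payback = $11.34 / $0.0289 per day = 391.9 days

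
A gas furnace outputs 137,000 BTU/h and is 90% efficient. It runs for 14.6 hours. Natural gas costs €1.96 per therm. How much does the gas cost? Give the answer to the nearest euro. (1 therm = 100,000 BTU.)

Heat delivered = 137,000 BTU/h × 14.6 h = 2,000,200 BTU
Gas input = 2,000,200 / 0.90 = 2,222,444 BTU
= 2,222,444 / 100,000 = 22.22 therm
Cost = 22.22 × €1.96/therm = €43.56 ≈ €44

€44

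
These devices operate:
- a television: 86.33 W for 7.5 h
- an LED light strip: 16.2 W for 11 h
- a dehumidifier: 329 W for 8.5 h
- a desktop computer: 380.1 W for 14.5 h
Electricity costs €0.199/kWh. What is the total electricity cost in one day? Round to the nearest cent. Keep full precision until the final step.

television: 86.33 W × 7.5 h = 647 Wh = 0.6475 kWh
LED light strip: 16.2 W × 11 h = 178 Wh = 0.1782 kWh
dehumidifier: 329 W × 8.5 h = 2,796 Wh = 2.796 kWh
desktop computer: 380.1 W × 14.5 h = 5,511 Wh = 5.511 kWh
Total energy = 0.6475 + 0.1782 + 2.796 + 5.511 = 9.134 kWh
Cost = 9.134 kWh × €0.199 = €1.82

€1.82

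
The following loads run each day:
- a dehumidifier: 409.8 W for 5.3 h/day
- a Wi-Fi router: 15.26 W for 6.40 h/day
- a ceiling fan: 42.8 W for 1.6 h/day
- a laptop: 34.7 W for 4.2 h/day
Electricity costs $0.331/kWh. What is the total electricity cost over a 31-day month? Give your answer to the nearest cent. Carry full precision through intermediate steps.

dehumidifier: 409.8 W × 5.3 h × 31 d = 67,330 Wh = 67.33 kWh
Wi-Fi router: 15.26 W × 6.40 h × 31 d = 3,028 Wh = 3.028 kWh
ceiling fan: 42.8 W × 1.6 h × 31 d = 2,123 Wh = 2.123 kWh
laptop: 34.7 W × 4.2 h × 31 d = 4,518 Wh = 4.518 kWh
Total energy = 67.33 + 3.028 + 2.123 + 4.518 = 77 kWh
Cost = 77 kWh × $0.331 = $25.49

$25.49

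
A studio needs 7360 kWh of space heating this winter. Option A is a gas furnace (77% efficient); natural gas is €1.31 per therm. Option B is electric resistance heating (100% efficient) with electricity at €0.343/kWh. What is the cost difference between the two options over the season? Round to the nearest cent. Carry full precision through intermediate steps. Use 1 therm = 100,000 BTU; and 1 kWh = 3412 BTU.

€2097.24

Heat load = 7360 kWh × 3412 = 25,112,320 BTU
Gas: input = 25,112,320 / 0.77 = 32,613,403 BTU = 326.1 therm → 326.1 × €1.31 = €427.24
Electric: 25,112,320 BTU / 3412 = 7,360 kWh → × €0.343 = €2,524.48
Difference = |€427.24 − €2,524.48| = €2,097.24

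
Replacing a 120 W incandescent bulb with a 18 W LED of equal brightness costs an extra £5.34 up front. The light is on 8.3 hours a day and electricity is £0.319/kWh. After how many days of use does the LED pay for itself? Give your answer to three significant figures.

19.8 days

Power saved = 120 − 18 = 102 W
Daily energy saved = 102 W × 8.3 h = 846.6 Wh = 0.8466 kWh
Daily savings = 0.8466 × £0.319 = £0.2701
Payback = £5.34 / £0.2701 per day = 19.77 days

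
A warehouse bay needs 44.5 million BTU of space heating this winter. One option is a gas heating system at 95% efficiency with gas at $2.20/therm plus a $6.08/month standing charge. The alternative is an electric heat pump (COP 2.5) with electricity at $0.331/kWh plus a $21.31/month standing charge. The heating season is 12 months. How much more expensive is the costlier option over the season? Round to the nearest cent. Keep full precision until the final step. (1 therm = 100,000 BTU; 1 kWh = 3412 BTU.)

$879.02

Heat load = 44.5 × 10⁶ BTU = 44,500,000 BTU
Gas: input = 44,500,000 / 0.95 = 46,842,105 BTU = 468.4 therm → 468.4 × $2.20 = $1,030.53; + 12 × $6.08 standing = $1,103.49
Heat pump: 44,500,000 BTU / 3412 = 13,040 kWh heat; / 2.5 = 5,217 kWh in → × $0.331 = $1,726.79; + 12 × $21.31 standing = $1,982.51
Difference = |$1,103.49 − $1,982.51| = $879.02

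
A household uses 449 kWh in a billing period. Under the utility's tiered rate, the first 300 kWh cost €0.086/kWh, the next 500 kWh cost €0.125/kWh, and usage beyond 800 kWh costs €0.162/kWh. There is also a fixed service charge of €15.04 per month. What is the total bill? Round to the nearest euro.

€59

First 300 kWh × €0.086 = €25.80
Next 149 kWh × €0.125 = €18.62
Remaining tier: 0 kWh (not reached)
Energy charge = €44.42; + service €15.04 = €59.46 ≈ €59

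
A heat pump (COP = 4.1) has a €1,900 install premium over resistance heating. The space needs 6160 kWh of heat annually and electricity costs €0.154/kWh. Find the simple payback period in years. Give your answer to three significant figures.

2.65 years

Resistance: 6160 kWh × €0.154 = €948.64/yr
Heat pump: 6160 / 4.1 = 1502 kWh in → × €0.154 = €231.38/yr
Annual savings = €717.26
Payback = €1,900 / €717.26 = 2.65 years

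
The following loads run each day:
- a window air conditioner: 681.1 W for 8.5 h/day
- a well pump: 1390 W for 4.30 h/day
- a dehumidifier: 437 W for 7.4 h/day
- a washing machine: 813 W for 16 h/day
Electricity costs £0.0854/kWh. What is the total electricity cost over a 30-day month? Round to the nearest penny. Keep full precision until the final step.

£71.76

window air conditioner: 681.1 W × 8.5 h × 30 d = 173,680 Wh = 173.7 kWh
well pump: 1390 W × 4.30 h × 30 d = 179,310 Wh = 179.3 kWh
dehumidifier: 437 W × 7.4 h × 30 d = 97,014 Wh = 97.01 kWh
washing machine: 813 W × 16 h × 30 d = 390,240 Wh = 390.2 kWh
Total energy = 173.7 + 179.3 + 97.01 + 390.2 = 840.2 kWh
Cost = 840.2 kWh × £0.0854 = £71.76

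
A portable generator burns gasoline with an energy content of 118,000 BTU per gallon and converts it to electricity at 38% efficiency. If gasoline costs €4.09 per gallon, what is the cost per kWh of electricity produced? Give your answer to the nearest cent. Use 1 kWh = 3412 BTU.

€0.31

Electrical output per gallon = 118,000 BTU × 0.38 / 3412 BTU/kWh = 13.14 kWh
Cost per kWh = €4.09 / 13.14 kWh = €0.311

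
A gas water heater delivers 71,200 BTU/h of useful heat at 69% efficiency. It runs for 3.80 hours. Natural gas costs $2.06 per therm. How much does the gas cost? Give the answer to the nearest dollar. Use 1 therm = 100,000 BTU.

Heat delivered = 71,200 BTU/h × 3.80 h = 270,560 BTU
Gas input = 270,560 / 0.69 = 392,116 BTU
= 392,116 / 100,000 = 3.921 therm
Cost = 3.921 × $2.06/therm = $8.08 ≈ $8

$8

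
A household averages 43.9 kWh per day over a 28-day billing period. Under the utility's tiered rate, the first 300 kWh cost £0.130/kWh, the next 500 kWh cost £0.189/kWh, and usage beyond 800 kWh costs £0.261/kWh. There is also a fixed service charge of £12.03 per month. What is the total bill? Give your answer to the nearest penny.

Usage = 43.9 kWh/day × 28 days = 1229.2 kWh
First 300 kWh × £0.130 = £39.00
Next 500 kWh × £0.189 = £94.50
Remaining 429.2 kWh × £0.261 = £112.02
Energy charge = £245.52; + service £12.03 = £257.55

£257.55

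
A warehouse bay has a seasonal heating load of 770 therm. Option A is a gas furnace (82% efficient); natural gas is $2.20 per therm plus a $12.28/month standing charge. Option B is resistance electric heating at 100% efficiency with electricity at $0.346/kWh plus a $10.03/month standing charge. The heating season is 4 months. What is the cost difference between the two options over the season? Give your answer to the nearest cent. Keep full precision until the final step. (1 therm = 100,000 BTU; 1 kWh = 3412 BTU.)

$5733.47

Heat load = 770 therm × 100,000 = 77,000,000 BTU
Gas: input = 77,000,000 / 0.82 = 93,902,439 BTU = 939 therm → 939 × $2.20 = $2,065.85; + 4 × $12.28 standing = $2,114.97
Electric: 77,000,000 BTU / 3412 = 22,570 kWh → × $0.346 = $7,808.32; + 4 × $10.03 standing = $7,848.44
Difference = |$2,114.97 − $7,848.44| = $5,733.47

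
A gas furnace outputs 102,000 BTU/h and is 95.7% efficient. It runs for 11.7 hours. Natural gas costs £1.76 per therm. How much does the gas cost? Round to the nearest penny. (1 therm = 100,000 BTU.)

£21.95

Heat delivered = 102,000 BTU/h × 11.7 h = 1,193,400 BTU
Gas input = 1,193,400 / 0.957 = 1,247,022 BTU
= 1,247,022 / 100,000 = 12.47 therm
Cost = 12.47 × £1.76/therm = £21.95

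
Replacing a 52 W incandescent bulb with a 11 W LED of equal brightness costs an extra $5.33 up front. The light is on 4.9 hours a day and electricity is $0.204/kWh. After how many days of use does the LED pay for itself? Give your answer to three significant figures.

Power saved = 52 − 11 = 41 W
Daily energy saved = 41 W × 4.9 h = 200.9 Wh = 0.2009 kWh
Daily savings = 0.2009 × $0.204 = $0.0410
Payback = $5.33 / $0.0410 per day = 130.1 days

130 days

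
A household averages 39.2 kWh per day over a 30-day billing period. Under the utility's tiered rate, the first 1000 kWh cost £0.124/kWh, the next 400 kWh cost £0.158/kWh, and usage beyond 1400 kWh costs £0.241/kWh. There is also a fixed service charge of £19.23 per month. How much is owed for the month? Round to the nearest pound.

£171

Usage = 39.2 kWh/day × 30 days = 1176 kWh
First 1000 kWh × £0.124 = £124.00
Next 176 kWh × £0.158 = £27.81
Remaining tier: 0 kWh (not reached)
Energy charge = £151.81; + service £19.23 = £171.04 ≈ £171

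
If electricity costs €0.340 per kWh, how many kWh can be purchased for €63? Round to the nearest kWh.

€63 / €0.340 per kWh = 185.3 kWh

185 kWh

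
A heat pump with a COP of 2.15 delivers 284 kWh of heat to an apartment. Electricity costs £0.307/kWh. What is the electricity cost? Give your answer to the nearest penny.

£40.55

Electrical input = 284 kWh / 2.15 = 132.1 kWh
Cost = 132.1 × £0.307/kWh = £40.55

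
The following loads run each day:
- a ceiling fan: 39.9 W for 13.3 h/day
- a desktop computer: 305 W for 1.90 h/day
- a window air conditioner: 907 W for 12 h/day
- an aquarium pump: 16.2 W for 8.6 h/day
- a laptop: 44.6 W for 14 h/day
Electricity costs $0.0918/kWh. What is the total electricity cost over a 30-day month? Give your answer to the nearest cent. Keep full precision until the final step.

ceiling fan: 39.9 W × 13.3 h × 30 d = 15,920 Wh = 15.92 kWh
desktop computer: 305 W × 1.90 h × 30 d = 17,385 Wh = 17.39 kWh
window air conditioner: 907 W × 12 h × 30 d = 326,520 Wh = 326.5 kWh
aquarium pump: 16.2 W × 8.6 h × 30 d = 4,180 Wh = 4.18 kWh
laptop: 44.6 W × 14 h × 30 d = 18,732 Wh = 18.73 kWh
Total energy = 15.92 + 17.39 + 326.5 + 4.18 + 18.73 = 382.7 kWh
Cost = 382.7 kWh × $0.0918 = $35.14

$35.14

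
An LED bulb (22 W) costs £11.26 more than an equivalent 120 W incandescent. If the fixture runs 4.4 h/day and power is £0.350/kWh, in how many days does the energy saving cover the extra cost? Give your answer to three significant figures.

74.6 days

Power saved = 120 − 22 = 98 W
Daily energy saved = 98 W × 4.4 h = 431.2 Wh = 0.4312 kWh
Daily savings = 0.4312 × £0.350 = £0.1509
Payback = £11.26 / £0.1509 per day = 74.61 days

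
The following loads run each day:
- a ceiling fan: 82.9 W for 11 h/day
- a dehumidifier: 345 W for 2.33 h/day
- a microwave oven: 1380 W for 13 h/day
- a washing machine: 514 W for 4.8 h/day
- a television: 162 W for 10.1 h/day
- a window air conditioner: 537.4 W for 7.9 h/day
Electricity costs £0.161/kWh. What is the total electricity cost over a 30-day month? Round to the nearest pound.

ceiling fan: 82.9 W × 11 h × 30 d = 27,357 Wh = 27.36 kWh
dehumidifier: 345 W × 2.33 h × 30 d = 24,116 Wh = 24.12 kWh
microwave oven: 1380 W × 13 h × 30 d = 538,200 Wh = 538.2 kWh
washing machine: 514 W × 4.8 h × 30 d = 74,016 Wh = 74.02 kWh
television: 162 W × 10.1 h × 30 d = 49,086 Wh = 49.09 kWh
window air conditioner: 537.4 W × 7.9 h × 30 d = 127,364 Wh = 127.4 kWh
Total energy = 27.36 + 24.12 + 538.2 + 74.02 + 49.09 + 127.4 = 840.1 kWh
Cost = 840.1 kWh × £0.161 = £135.26 ≈ £135

£135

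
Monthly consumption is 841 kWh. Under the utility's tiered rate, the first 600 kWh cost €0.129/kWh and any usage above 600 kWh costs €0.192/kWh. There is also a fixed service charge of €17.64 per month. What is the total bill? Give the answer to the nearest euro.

€141

First 600 kWh × €0.129 = €77.40
Remaining 241 kWh × €0.192 = €46.27
Energy charge = €123.67; + service €17.64 = €141.31 ≈ €141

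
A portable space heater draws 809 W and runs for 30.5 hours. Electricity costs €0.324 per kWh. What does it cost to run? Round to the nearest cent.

Energy = 809 W × 30.5 h = 24,674 Wh = 24.67 kWh
Cost = 24.67 kWh × €0.324/kWh = €7.99

€7.99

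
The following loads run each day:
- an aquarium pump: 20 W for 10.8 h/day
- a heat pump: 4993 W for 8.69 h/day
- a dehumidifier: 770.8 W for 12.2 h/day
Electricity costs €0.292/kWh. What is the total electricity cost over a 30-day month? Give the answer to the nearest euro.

€464

aquarium pump: 20 W × 10.8 h × 30 d = 6,480 Wh = 6.48 kWh
heat pump: 4993 W × 8.69 h × 30 d = 1,301,675 Wh = 1,302 kWh
dehumidifier: 770.8 W × 12.2 h × 30 d = 282,113 Wh = 282.1 kWh
Total energy = 6.48 + 1,302 + 282.1 = 1,590 kWh
Cost = 1,590 kWh × €0.292 = €464.36 ≈ €464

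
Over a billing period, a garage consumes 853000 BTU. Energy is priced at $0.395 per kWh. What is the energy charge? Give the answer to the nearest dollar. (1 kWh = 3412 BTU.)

853000 BTU × (0.00029308 kWh/BTU) = 250 kWh
Cost = 250 kWh × $0.395/kWh = $98.75 ≈ $99

$99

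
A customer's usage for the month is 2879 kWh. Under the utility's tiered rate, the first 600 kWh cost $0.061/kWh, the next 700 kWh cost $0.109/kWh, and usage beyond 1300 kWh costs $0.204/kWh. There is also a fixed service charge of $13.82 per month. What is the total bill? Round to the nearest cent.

$448.84

First 600 kWh × $0.061 = $36.60
Next 700 kWh × $0.109 = $76.30
Remaining 1579 kWh × $0.204 = $322.12
Energy charge = $435.02; + service $13.82 = $448.84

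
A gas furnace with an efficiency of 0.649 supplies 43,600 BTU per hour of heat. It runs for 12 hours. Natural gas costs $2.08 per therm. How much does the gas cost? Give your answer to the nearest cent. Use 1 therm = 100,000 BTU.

$16.77

Heat delivered = 43,600 BTU/h × 12 h = 523,200 BTU
Gas input = 523,200 / 0.649 = 806,163 BTU
= 806,163 / 100,000 = 8.062 therm
Cost = 8.062 × $2.08/therm = $16.77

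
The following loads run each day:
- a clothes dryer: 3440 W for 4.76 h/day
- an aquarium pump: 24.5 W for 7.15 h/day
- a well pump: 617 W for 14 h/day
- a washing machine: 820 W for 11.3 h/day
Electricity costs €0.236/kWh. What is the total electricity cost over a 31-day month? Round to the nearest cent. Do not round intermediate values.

€252.06

clothes dryer: 3440 W × 4.76 h × 31 d = 507,606 Wh = 507.6 kWh
aquarium pump: 24.5 W × 7.15 h × 31 d = 5,430 Wh = 5.43 kWh
well pump: 617 W × 14 h × 31 d = 267,778 Wh = 267.8 kWh
washing machine: 820 W × 11.3 h × 31 d = 287,246 Wh = 287.2 kWh
Total energy = 507.6 + 5.43 + 267.8 + 287.2 = 1,068 kWh
Cost = 1,068 kWh × €0.236 = €252.06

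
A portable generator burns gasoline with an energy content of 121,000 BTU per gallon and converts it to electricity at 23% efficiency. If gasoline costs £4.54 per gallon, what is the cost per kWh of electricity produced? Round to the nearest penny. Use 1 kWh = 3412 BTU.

£0.56

Electrical output per gallon = 121,000 BTU × 0.23 / 3412 BTU/kWh = 8.157 kWh
Cost per kWh = £4.54 / 8.157 kWh = £0.557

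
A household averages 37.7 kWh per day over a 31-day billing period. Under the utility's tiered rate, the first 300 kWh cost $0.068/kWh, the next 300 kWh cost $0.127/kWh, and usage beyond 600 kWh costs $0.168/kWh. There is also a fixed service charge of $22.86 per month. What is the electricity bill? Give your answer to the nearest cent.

Usage = 37.7 kWh/day × 31 days = 1168.7 kWh
First 300 kWh × $0.068 = $20.40
Next 300 kWh × $0.127 = $38.10
Remaining 568.7 kWh × $0.168 = $95.54
Energy charge = $154.04; + service $22.86 = $176.90

$176.90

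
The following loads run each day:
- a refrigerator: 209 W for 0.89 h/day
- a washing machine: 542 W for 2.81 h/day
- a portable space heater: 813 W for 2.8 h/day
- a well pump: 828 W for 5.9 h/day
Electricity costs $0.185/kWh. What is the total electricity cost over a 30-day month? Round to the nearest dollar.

refrigerator: 209 W × 0.89 h × 30 d = 5,580 Wh = 5.58 kWh
washing machine: 542 W × 2.81 h × 30 d = 45,691 Wh = 45.69 kWh
portable space heater: 813 W × 2.8 h × 30 d = 68,292 Wh = 68.29 kWh
well pump: 828 W × 5.9 h × 30 d = 146,556 Wh = 146.6 kWh
Total energy = 5.58 + 45.69 + 68.29 + 146.6 = 266.1 kWh
Cost = 266.1 kWh × $0.185 = $49.23 ≈ $49

$49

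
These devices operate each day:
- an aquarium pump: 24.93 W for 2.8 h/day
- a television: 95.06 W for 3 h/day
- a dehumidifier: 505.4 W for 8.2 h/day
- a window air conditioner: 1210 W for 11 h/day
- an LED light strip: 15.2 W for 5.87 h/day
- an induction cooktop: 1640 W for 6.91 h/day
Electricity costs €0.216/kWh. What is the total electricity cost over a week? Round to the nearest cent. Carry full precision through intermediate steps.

aquarium pump: 24.93 W × 2.8 h × 7 d = 489 Wh = 0.4886 kWh
television: 95.06 W × 3 h × 7 d = 1,996 Wh = 1.996 kWh
dehumidifier: 505.4 W × 8.2 h × 7 d = 29,010 Wh = 29.01 kWh
window air conditioner: 1210 W × 11 h × 7 d = 93,170 Wh = 93.17 kWh
LED light strip: 15.2 W × 5.87 h × 7 d = 625 Wh = 0.6246 kWh
induction cooktop: 1640 W × 6.91 h × 7 d = 79,327 Wh = 79.33 kWh
Total energy = 0.4886 + 1.996 + 29.01 + 93.17 + 0.6246 + 79.33 = 204.6 kWh
Cost = 204.6 kWh × €0.216 = €44.20

€44.20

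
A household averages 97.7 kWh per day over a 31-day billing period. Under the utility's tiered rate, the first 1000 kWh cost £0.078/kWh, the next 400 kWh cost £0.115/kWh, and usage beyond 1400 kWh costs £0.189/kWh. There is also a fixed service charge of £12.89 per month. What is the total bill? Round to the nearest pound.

Usage = 97.7 kWh/day × 31 days = 3028.7 kWh
First 1000 kWh × £0.078 = £78.00
Next 400 kWh × £0.115 = £46.00
Remaining 1628.7 kWh × £0.189 = £307.82
Energy charge = £431.82; + service £12.89 = £444.71 ≈ £445

£445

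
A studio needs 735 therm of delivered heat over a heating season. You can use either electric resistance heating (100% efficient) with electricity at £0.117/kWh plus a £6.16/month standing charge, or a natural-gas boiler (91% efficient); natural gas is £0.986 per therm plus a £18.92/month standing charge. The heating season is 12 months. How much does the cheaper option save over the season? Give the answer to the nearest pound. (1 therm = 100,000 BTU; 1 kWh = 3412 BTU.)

£1571

Heat load = 735 therm × 100,000 = 73,500,000 BTU
Gas: input = 73,500,000 / 0.91 = 80,769,231 BTU = 807.7 therm → 807.7 × £0.986 = £796.38; + 12 × £18.92 standing = £1,023.42
Electric: 73,500,000 BTU / 3412 = 21,540 kWh → × £0.117 = £2,520.37; + 12 × £6.16 standing = £2,594.29
Difference = |£1,023.42 − £2,594.29| = £1,570.86 ≈ £1571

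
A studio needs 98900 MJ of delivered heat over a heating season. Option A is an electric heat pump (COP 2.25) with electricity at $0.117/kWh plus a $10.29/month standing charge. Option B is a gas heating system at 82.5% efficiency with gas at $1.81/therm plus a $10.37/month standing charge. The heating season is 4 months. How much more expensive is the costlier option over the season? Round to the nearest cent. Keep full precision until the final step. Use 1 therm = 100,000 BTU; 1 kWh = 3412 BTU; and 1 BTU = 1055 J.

$628.32

Heat load = 98900 MJ = 98,900,000,000 J / 1055 = 93,744,076 BTU
Gas: input = 93,744,076 / 0.825 = 113,629,183 BTU = 1,136 therm → 1,136 × $1.81 = $2,056.69; + 4 × $10.37 standing = $2,098.17
Heat pump: 93,744,076 BTU / 3412 = 27,470 kWh heat; / 2.25 = 12,210 kWh in → × $0.117 = $1,428.69; + 4 × $10.29 standing = $1,469.85
Difference = |$2,098.17 − $1,469.85| = $628.32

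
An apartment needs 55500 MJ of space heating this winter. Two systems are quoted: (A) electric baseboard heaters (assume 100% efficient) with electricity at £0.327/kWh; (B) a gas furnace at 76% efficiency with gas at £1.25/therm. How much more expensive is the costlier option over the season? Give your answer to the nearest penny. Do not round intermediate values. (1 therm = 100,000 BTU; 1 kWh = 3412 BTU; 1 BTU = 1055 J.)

Heat load = 55500 MJ = 55,500,000,000 J / 1055 = 52,606,635 BTU
Gas: input = 52,606,635 / 0.76 = 69,219,257 BTU = 692.2 therm → 692.2 × £1.25 = £865.24
Electric: 52,606,635 BTU / 3412 = 15,420 kWh → × £0.327 = £5,041.73
Difference = |£865.24 − £5,041.73| = £4,176.49

£4176.49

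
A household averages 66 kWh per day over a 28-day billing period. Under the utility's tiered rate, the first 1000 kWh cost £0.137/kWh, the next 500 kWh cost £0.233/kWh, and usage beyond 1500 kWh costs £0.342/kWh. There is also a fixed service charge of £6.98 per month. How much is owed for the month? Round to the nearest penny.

£379.50

Usage = 66 kWh/day × 28 days = 1848 kWh
First 1000 kWh × £0.137 = £137.00
Next 500 kWh × £0.233 = £116.50
Remaining 348 kWh × £0.342 = £119.02
Energy charge = £372.52; + service £6.98 = £379.50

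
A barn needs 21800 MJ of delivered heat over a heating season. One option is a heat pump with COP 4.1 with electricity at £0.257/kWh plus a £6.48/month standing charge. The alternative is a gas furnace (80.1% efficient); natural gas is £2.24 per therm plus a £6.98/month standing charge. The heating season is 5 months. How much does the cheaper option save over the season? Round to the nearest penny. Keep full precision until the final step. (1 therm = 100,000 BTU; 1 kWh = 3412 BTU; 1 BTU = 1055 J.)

Heat load = 21800 MJ = 21,800,000,000 J / 1055 = 20,663,507 BTU
Gas: input = 20,663,507 / 0.801 = 25,797,137 BTU = 258 therm → 258 × £2.24 = £577.86; + 5 × £6.98 standing = £612.76
Heat pump: 20,663,507 BTU / 3412 = 6,056 kWh heat; / 4.1 = 1,477 kWh in → × £0.257 = £379.62; + 5 × £6.48 standing = £412.02
Difference = |£612.76 − £412.02| = £200.74

£200.74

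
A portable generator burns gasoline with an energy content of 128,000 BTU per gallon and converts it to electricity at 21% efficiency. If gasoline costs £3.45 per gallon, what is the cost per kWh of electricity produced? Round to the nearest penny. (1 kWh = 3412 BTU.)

Electrical output per gallon = 128,000 BTU × 0.21 / 3412 BTU/kWh = 7.878 kWh
Cost per kWh = £3.45 / 7.878 kWh = £0.438

£0.44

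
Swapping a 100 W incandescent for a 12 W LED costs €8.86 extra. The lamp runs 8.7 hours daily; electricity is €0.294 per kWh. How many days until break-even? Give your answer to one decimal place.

Power saved = 100 − 12 = 88 W
Daily energy saved = 88 W × 8.7 h = 765.6 Wh = 0.7656 kWh
Daily savings = 0.7656 × €0.294 = €0.2251
Payback = €8.86 / €0.2251 per day = 39.36 days

39.4 days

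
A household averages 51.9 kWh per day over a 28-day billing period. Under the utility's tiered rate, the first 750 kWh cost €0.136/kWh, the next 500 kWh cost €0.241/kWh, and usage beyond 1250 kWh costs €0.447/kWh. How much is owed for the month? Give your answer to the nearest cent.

€313.33

Usage = 51.9 kWh/day × 28 days = 1453.2 kWh
First 750 kWh × €0.136 = €102.00
Next 500 kWh × €0.241 = €120.50
Remaining 203.2 kWh × €0.447 = €90.83
Total = €313.33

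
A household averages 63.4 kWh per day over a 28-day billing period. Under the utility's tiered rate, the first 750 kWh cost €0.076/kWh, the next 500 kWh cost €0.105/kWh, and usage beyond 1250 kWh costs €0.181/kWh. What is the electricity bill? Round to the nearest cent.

Usage = 63.4 kWh/day × 28 days = 1775.2 kWh
First 750 kWh × €0.076 = €57.00
Next 500 kWh × €0.105 = €52.50
Remaining 525.2 kWh × €0.181 = €95.06
Total = €204.56

€204.56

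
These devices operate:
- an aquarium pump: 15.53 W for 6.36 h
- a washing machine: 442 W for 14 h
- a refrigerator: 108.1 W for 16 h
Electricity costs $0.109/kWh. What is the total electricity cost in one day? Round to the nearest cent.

aquarium pump: 15.53 W × 6.36 h = 99 Wh = 0.09877 kWh
washing machine: 442 W × 14 h = 6,188 Wh = 6.188 kWh
refrigerator: 108.1 W × 16 h = 1,730 Wh = 1.73 kWh
Total energy = 0.09877 + 6.188 + 1.73 = 8.016 kWh
Cost = 8.016 kWh × $0.109 = $0.87

$0.87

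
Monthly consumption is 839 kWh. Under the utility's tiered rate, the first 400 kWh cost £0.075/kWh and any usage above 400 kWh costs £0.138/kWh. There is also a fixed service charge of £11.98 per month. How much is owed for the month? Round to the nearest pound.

First 400 kWh × £0.075 = £30.00
Remaining 439 kWh × £0.138 = £60.58
Energy charge = £90.58; + service £11.98 = £102.56 ≈ £103

£103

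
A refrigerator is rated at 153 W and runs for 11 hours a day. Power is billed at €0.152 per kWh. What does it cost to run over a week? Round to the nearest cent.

Energy = 153 W × 11 h/day × 7 days = 11,781 Wh = 11.78 kWh
Cost = 11.78 kWh × €0.152/kWh = €1.79

€1.79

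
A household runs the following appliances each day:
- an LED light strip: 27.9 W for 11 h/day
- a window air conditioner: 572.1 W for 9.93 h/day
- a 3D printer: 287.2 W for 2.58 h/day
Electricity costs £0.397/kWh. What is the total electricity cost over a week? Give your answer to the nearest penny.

LED light strip: 27.9 W × 11 h × 7 d = 2,148 Wh = 2.148 kWh
window air conditioner: 572.1 W × 9.93 h × 7 d = 39,767 Wh = 39.77 kWh
3D printer: 287.2 W × 2.58 h × 7 d = 5,187 Wh = 5.187 kWh
Total energy = 2.148 + 39.77 + 5.187 = 47.1 kWh
Cost = 47.1 kWh × £0.397 = £18.70

£18.70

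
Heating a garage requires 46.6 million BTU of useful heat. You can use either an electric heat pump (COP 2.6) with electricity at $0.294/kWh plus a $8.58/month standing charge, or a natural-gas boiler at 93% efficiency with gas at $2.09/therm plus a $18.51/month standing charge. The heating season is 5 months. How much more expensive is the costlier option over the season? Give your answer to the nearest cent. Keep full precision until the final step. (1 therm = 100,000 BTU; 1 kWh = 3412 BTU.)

$447.47

Heat load = 46.6 × 10⁶ BTU = 46,600,000 BTU
Gas: input = 46,600,000 / 0.93 = 50,107,527 BTU = 501.1 therm → 501.1 × $2.09 = $1,047.25; + 5 × $18.51 standing = $1,139.80
Heat pump: 46,600,000 BTU / 3412 = 13,660 kWh heat; / 2.6 = 5,253 kWh in → × $0.294 = $1,544.37; + 5 × $8.58 standing = $1,587.27
Difference = |$1,139.80 − $1,587.27| = $447.47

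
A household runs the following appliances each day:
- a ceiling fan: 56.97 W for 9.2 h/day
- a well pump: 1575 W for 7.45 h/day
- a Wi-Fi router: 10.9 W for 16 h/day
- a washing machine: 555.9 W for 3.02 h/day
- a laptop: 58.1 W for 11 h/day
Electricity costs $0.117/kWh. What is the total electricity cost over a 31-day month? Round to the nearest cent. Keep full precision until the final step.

ceiling fan: 56.97 W × 9.2 h × 31 d = 16,248 Wh = 16.25 kWh
well pump: 1575 W × 7.45 h × 31 d = 363,746 Wh = 363.7 kWh
Wi-Fi router: 10.9 W × 16 h × 31 d = 5,406 Wh = 5.406 kWh
washing machine: 555.9 W × 3.02 h × 31 d = 52,043 Wh = 52.04 kWh
laptop: 58.1 W × 11 h × 31 d = 19,812 Wh = 19.81 kWh
Total energy = 16.25 + 363.7 + 5.406 + 52.04 + 19.81 = 457.3 kWh
Cost = 457.3 kWh × $0.117 = $53.50

$53.50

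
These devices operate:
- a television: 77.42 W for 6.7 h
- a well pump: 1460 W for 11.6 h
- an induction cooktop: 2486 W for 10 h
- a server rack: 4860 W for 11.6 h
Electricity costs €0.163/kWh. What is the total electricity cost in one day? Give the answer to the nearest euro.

€16

television: 77.42 W × 6.7 h = 519 Wh = 0.5187 kWh
well pump: 1460 W × 11.6 h = 16,936 Wh = 16.94 kWh
induction cooktop: 2486 W × 10 h = 24,860 Wh = 24.86 kWh
server rack: 4860 W × 11.6 h = 56,376 Wh = 56.38 kWh
Total energy = 0.5187 + 16.94 + 24.86 + 56.38 = 98.69 kWh
Cost = 98.69 kWh × €0.163 = €16.09 ≈ €16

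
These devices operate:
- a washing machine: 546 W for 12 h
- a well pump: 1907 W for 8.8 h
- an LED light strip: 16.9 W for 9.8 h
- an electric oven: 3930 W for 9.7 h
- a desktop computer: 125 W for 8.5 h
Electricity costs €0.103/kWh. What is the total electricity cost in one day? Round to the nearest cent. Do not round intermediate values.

€6.46

washing machine: 546 W × 12 h = 6,552 Wh = 6.552 kWh
well pump: 1907 W × 8.8 h = 16,782 Wh = 16.78 kWh
LED light strip: 16.9 W × 9.8 h = 166 Wh = 0.1656 kWh
electric oven: 3930 W × 9.7 h = 38,121 Wh = 38.12 kWh
desktop computer: 125 W × 8.5 h = 1,062 Wh = 1.062 kWh
Total energy = 6.552 + 16.78 + 0.1656 + 38.12 + 1.062 = 62.68 kWh
Cost = 62.68 kWh × €0.103 = €6.46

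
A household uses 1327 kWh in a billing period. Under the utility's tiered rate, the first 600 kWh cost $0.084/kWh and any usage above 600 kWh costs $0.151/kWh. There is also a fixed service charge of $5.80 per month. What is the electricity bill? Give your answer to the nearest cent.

First 600 kWh × $0.084 = $50.40
Remaining 727 kWh × $0.151 = $109.78
Energy charge = $160.18; + service $5.80 = $165.98

$165.98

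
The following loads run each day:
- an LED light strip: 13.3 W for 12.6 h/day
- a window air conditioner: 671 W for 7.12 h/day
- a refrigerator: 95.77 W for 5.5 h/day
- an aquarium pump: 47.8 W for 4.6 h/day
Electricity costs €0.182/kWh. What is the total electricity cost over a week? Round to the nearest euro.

€7

LED light strip: 13.3 W × 12.6 h × 7 d = 1,173 Wh = 1.173 kWh
window air conditioner: 671 W × 7.12 h × 7 d = 33,443 Wh = 33.44 kWh
refrigerator: 95.77 W × 5.5 h × 7 d = 3,687 Wh = 3.687 kWh
aquarium pump: 47.8 W × 4.6 h × 7 d = 1,539 Wh = 1.539 kWh
Total energy = 1.173 + 33.44 + 3.687 + 1.539 = 39.84 kWh
Cost = 39.84 kWh × €0.182 = €7.25 ≈ €7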